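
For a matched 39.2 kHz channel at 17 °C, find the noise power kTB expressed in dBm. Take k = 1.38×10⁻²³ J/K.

T = 17 °C + 273.15 = 290.15 K
P_n = kTB = 1.38×10⁻²³ × 290.15 × 3.92×10⁴ = 1.57×10⁻¹⁶ W
In dBm: 10 log₁₀(1.57×10⁻¹⁶ / 10⁻³) = −128.0 dBm

−128.0 dBm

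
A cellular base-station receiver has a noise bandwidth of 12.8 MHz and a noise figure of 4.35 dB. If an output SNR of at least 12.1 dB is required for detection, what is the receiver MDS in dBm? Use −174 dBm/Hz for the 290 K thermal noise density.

Sensitivity = −174 + 10 log₁₀(B) + NF + SNR_min
= −174 + 71.07 + 4.35 + 12.1
= −86.48 dBm → −86.5 dBm

−86.5 dBm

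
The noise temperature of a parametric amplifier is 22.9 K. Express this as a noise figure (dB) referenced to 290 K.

0.330 dB

F = 1 + T_e/T₀ = 1 + 22.9/290 = 1.07897
NF = 10 log₁₀(1.07897) = 0.330 dB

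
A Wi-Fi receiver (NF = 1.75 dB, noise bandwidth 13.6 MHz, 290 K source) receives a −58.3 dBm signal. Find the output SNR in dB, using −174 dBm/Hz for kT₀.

Noise floor: N = −174 + 10 log₁₀(B) + NF
10 log₁₀(1.36×10⁷) = 71.34 dB
N = −174 + 71.34 + 1.75 = −100.91 dBm
SNR = P_sig − N = −58.3 − (−100.91) = 42.61 dB → 42.6 dB

42.6 dB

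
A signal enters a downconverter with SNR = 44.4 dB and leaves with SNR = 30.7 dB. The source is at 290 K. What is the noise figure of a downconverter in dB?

13.7 dB

NF (dB) = SNR_in(dB) − SNR_out(dB) when the source is at T₀
NF = 44.4 − 30.7 = 13.7 dB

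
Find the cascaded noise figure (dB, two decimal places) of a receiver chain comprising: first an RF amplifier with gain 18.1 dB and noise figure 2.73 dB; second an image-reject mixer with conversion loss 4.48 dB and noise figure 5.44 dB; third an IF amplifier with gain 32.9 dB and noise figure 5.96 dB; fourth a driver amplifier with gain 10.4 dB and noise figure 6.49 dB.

3.10 dB

Convert to linear (a loss of L dB is a gain of −L dB): F_i = 10^(NF_i/10), G_i = 10^(G_i,dB/10)
  Stage 1: F_1 = 10^(2.73/10) = 1.875, G_1 = 10^(18.1/10) = 64.57
  Stage 2: F_2 = 10^(5.44/10) = 3.499, G_2 = 10^(−4.48/10) = 0.3565
  Stage 3: F_3 = 10^(5.96/10) = 3.945, G_3 = 10^(32.9/10) = 1950
  Stage 4: F_4 = 10^(6.49/10) = 4.457, G_4 = 10^(10.4/10) = 10.96
Friis cascade:
  F = 1.875 + (3.499 − 1)/64.57 + (3.945 − 1)/23.01 + (4.457 − 1)/4.487×10⁴ = 2.042
NF = 10 log₁₀(2.042) = 3.10 dB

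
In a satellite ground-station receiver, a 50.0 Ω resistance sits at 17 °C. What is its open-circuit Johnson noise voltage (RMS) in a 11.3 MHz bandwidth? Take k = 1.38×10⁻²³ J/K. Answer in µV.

3.01 µV

T = 17 °C + 273.15 = 290.15 K
V_n = √(4kTRB)
4kTRB = 4 × 1.38×10⁻²³ × 290.15 × 5.00×10¹ × 1.13×10⁷ = 9.05×10⁻¹² V²
V_n = √(9.05×10⁻¹²) = 3.01×10⁻⁶ V = 3.01 µV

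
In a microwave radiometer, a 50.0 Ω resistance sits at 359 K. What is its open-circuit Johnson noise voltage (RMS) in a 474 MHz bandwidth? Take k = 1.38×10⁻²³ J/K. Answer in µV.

V_n = √(4kTRB)
4kTRB = 4 × 1.38×10⁻²³ × 359 × 5.00×10¹ × 4.74×10⁸ = 4.70×10⁻¹⁰ V²
V_n = √(4.70×10⁻¹⁰) = 2.17×10⁻⁵ V = 21.7 µV

21.7 µV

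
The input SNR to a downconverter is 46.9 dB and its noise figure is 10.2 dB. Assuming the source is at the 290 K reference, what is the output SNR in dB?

36.7 dB

By definition F = SNR_in/SNR_out, so in dB: SNR_out = SNR_in − NF
SNR_out = 46.9 − 10.2 = 36.7 dB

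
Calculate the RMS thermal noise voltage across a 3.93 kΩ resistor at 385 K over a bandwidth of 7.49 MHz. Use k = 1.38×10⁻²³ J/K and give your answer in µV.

V_n = √(4kTRB)
4kTRB = 4 × 1.38×10⁻²³ × 385 × 3.93×10³ × 7.49×10⁶ = 6.26×10⁻¹⁰ V²
V_n = √(6.26×10⁻¹⁰) = 2.50×10⁻⁵ V = 25.0 µV

25.0 µV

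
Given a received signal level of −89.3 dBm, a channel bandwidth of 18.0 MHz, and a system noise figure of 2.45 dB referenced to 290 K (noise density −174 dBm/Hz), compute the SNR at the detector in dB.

9.7 dB

Noise floor: N = −174 + 10 log₁₀(B) + NF
10 log₁₀(1.80×10⁷) = 72.55 dB
N = −174 + 72.55 + 2.45 = −99.00 dBm
SNR = P_sig − N = −89.3 − (−99.00) = 9.70 dB → 9.7 dB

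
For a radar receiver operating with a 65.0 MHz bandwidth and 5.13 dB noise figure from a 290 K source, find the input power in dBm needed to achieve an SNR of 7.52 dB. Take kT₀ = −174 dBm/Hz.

Sensitivity = −174 + 10 log₁₀(B) + NF + SNR_min
= −174 + 78.13 + 5.13 + 7.52
= −83.22 dBm → −83.2 dBm

−83.2 dBm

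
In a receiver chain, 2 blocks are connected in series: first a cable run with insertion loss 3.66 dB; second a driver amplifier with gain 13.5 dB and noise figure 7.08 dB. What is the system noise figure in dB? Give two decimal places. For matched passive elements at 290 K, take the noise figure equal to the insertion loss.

Convert to linear (a loss of L dB is a gain of −L dB): F_i = 10^(NF_i/10), G_i = 10^(G_i,dB/10)
  Stage 1: F_1 = 10^(3.66/10) = 2.323, G_1 = 10^(−3.66/10) = 0.4305
  Stage 2: F_2 = 10^(7.08/10) = 5.105, G_2 = 10^(13.5/10) = 22.39
Friis cascade:
  F = 2.323 + (5.105 − 1)/0.4305 = 11.86
NF = 10 log₁₀(11.86) = 10.74 dB

10.74 dB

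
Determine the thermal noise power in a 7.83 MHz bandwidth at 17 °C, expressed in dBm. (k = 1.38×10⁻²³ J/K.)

T = 17 °C + 273.15 = 290.15 K
P_n = kTB = 1.38×10⁻²³ × 290.15 × 7.83×10⁶ = 3.14×10⁻¹⁴ W
In dBm: 10 log₁₀(3.14×10⁻¹⁴ / 10⁻³) = −105.0 dBm

−105.0 dBm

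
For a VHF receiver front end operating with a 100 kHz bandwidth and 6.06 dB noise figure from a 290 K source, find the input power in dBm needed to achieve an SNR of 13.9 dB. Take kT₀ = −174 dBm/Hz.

−104.0 dBm

Sensitivity = −174 + 10 log₁₀(B) + NF + SNR_min
= −174 + 50 + 6.06 + 13.9
= −104.04 dBm → −104.0 dBm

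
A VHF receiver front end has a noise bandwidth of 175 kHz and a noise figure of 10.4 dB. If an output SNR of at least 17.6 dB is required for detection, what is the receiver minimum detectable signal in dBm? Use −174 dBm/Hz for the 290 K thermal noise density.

Sensitivity = −174 + 10 log₁₀(B) + NF + SNR_min
= −174 + 52.43 + 10.4 + 17.6
= −93.57 dBm → −93.6 dBm

−93.6 dBm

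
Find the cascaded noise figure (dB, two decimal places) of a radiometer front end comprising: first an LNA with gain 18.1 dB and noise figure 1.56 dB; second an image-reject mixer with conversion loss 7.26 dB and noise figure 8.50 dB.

1.84 dB

Convert to linear (a loss of L dB is a gain of −L dB): F_i = 10^(NF_i/10), G_i = 10^(G_i,dB/10)
  Stage 1: F_1 = 10^(1.56/10) = 1.432, G_1 = 10^(18.1/10) = 64.57
  Stage 2: F_2 = 10^(8.50/10) = 7.079, G_2 = 10^(−7.26/10) = 0.1879
Friis cascade:
  F = 1.432 + (7.079 − 1)/64.57 = 1.526
NF = 10 log₁₀(1.526) = 1.84 dB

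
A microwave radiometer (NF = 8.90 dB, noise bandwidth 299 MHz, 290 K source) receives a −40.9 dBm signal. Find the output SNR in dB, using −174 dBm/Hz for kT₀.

Noise floor: N = −174 + 10 log₁₀(B) + NF
10 log₁₀(2.99×10⁸) = 84.76 dB
N = −174 + 84.76 + 8.90 = −80.34 dBm
SNR = P_sig − N = −40.9 − (−80.34) = 39.44 dB → 39.4 dB

39.4 dB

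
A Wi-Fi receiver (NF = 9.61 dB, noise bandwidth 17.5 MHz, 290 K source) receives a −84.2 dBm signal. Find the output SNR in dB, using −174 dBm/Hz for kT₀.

7.8 dB

Noise floor: N = −174 + 10 log₁₀(B) + NF
10 log₁₀(1.75×10⁷) = 72.43 dB
N = −174 + 72.43 + 9.61 = −91.96 dBm
SNR = P_sig − N = −84.2 − (−91.96) = 7.76 dB → 7.8 dB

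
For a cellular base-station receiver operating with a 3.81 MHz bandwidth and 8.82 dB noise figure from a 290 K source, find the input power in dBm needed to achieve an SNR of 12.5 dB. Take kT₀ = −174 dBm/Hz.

−86.9 dBm

Sensitivity = −174 + 10 log₁₀(B) + NF + SNR_min
= −174 + 65.81 + 8.82 + 12.5
= −86.87 dBm → −86.9 dBm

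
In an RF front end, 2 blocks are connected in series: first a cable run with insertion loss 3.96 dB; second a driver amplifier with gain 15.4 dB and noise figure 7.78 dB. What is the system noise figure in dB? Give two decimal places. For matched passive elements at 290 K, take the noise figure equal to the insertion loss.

Convert to linear (a loss of L dB is a gain of −L dB): F_i = 10^(NF_i/10), G_i = 10^(G_i,dB/10)
  Stage 1: F_1 = 10^(3.96/10) = 2.489, G_1 = 10^(−3.96/10) = 0.4018
  Stage 2: F_2 = 10^(7.78/10) = 5.998, G_2 = 10^(15.4/10) = 34.67
Friis cascade:
  F = 2.489 + (5.998 − 1)/0.4018 = 14.93
NF = 10 log₁₀(14.93) = 11.74 dB

11.74 dB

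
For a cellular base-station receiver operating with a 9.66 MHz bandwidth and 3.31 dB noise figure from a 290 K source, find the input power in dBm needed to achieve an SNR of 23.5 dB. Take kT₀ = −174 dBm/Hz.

Sensitivity = −174 + 10 log₁₀(B) + NF + SNR_min
= −174 + 69.85 + 3.31 + 23.5
= −77.34 dBm → −77.3 dBm

−77.3 dBm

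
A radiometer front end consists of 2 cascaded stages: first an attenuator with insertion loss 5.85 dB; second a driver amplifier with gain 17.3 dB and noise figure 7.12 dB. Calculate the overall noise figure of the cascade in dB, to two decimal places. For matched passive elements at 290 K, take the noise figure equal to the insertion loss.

Convert to linear (a loss of L dB is a gain of −L dB): F_i = 10^(NF_i/10), G_i = 10^(G_i,dB/10)
  Stage 1: F_1 = 10^(5.85/10) = 3.846, G_1 = 10^(−5.85/10) = 0.2600
  Stage 2: F_2 = 10^(7.12/10) = 5.152, G_2 = 10^(17.3/10) = 53.70
Friis cascade:
  F = 3.846 + (5.152 − 1)/0.2600 = 19.82
NF = 10 log₁₀(19.82) = 12.97 dB

12.97 dB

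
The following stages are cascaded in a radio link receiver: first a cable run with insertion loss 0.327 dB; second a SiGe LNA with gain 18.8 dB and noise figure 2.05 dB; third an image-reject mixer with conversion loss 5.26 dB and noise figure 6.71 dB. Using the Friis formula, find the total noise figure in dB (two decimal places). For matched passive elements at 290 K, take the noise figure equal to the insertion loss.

2.51 dB

Convert to linear (a loss of L dB is a gain of −L dB): F_i = 10^(NF_i/10), G_i = 10^(G_i,dB/10)
  Stage 1: F_1 = 10^(0.327/10) = 1.078, G_1 = 10^(−0.327/10) = 0.9275
  Stage 2: F_2 = 10^(2.05/10) = 1.603, G_2 = 10^(18.8/10) = 75.86
  Stage 3: F_3 = 10^(6.71/10) = 4.688, G_3 = 10^(−5.26/10) = 0.2979
Friis cascade:
  F = 1.078 + (1.603 − 1)/0.9275 + (4.688 − 1)/70.36 = 1.781
NF = 10 log₁₀(1.781) = 2.51 dB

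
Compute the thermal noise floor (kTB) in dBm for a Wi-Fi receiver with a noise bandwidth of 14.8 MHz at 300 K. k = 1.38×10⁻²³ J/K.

P_n = kTB = 1.38×10⁻²³ × 300 × 1.48×10⁷ = 6.13×10⁻¹⁴ W
In dBm: 10 log₁₀(6.13×10⁻¹⁴ / 10⁻³) = −102.1 dBm

−102.1 dBm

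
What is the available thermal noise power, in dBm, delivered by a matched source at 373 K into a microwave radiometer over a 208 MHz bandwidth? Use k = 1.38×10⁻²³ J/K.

−89.7 dBm

P_n = kTB = 1.38×10⁻²³ × 373 × 2.08×10⁸ = 1.07×10⁻¹² W
In dBm: 10 log₁₀(1.07×10⁻¹² / 10⁻³) = −89.7 dBm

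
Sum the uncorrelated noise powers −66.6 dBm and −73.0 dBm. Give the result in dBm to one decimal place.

−65.7 dBm

Convert to linear, add, convert back:
P₁ = 2.19×10⁻¹⁰ W, P₂ = 5.01×10⁻¹¹ W
P_tot = 2.69×10⁻¹⁰ W → 10 log₁₀(P_tot / 10⁻³) = −65.7 dBm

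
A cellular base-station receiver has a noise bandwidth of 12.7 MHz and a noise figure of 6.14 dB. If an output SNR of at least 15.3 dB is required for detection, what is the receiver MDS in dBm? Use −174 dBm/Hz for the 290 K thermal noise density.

−81.5 dBm

Sensitivity = −174 + 10 log₁₀(B) + NF + SNR_min
= −174 + 71.04 + 6.14 + 15.3
= −81.52 dBm → −81.5 dBm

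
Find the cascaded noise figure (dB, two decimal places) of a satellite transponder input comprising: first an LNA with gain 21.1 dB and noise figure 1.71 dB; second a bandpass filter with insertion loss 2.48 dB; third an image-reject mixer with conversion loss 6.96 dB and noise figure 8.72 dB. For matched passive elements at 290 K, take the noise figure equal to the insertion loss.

Convert to linear (a loss of L dB is a gain of −L dB): F_i = 10^(NF_i/10), G_i = 10^(G_i,dB/10)
  Stage 1: F_1 = 10^(1.71/10) = 1.483, G_1 = 10^(21.1/10) = 128.8
  Stage 2: F_2 = 10^(2.48/10) = 1.770, G_2 = 10^(−2.48/10) = 0.5649
  Stage 3: F_3 = 10^(8.72/10) = 7.447, G_3 = 10^(−6.96/10) = 0.2014
Friis cascade:
  F = 1.483 + (1.770 − 1)/128.8 + (7.447 − 1)/72.78 = 1.577
NF = 10 log₁₀(1.577) = 1.98 dB

1.98 dB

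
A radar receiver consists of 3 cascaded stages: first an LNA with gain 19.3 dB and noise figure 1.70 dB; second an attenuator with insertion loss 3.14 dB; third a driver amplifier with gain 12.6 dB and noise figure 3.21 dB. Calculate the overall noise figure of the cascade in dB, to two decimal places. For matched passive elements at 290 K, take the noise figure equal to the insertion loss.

Convert to linear (a loss of L dB is a gain of −L dB): F_i = 10^(NF_i/10), G_i = 10^(G_i,dB/10)
  Stage 1: F_1 = 10^(1.70/10) = 1.479, G_1 = 10^(19.3/10) = 85.11
  Stage 2: F_2 = 10^(3.14/10) = 2.061, G_2 = 10^(−3.14/10) = 0.4853
  Stage 3: F_3 = 10^(3.21/10) = 2.094, G_3 = 10^(12.6/10) = 18.20
Friis cascade:
  F = 1.479 + (2.061 − 1)/85.11 + (2.094 − 1)/41.30 = 1.518
NF = 10 log₁₀(1.518) = 1.81 dB

1.81 dB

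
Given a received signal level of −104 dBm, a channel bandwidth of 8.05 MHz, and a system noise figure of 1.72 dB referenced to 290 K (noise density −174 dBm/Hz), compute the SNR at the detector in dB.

Noise floor: N = −174 + 10 log₁₀(B) + NF
10 log₁₀(8.05×10⁶) = 69.06 dB
N = −174 + 69.06 + 1.72 = −103.22 dBm
SNR = P_sig − N = −104 − (−103.22) = −0.78 dB → −0.8 dB

−0.8 dB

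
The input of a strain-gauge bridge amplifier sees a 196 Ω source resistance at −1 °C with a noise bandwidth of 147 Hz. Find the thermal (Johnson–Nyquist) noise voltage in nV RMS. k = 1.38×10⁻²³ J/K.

20.8 nV

T = −1 °C + 273.15 = 272.15 K
V_n = √(4kTRB)
4kTRB = 4 × 1.38×10⁻²³ × 272.15 × 1.96×10² × 1.47×10² = 4.33×10⁻¹⁶ V²
V_n = √(4.33×10⁻¹⁶) = 2.08×10⁻⁸ V = 20.8 nV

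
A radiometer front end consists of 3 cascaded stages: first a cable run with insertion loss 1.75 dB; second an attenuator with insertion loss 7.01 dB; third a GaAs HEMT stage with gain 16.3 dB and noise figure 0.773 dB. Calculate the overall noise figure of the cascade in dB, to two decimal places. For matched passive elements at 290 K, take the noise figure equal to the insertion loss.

Convert to linear (a loss of L dB is a gain of −L dB): F_i = 10^(NF_i/10), G_i = 10^(G_i,dB/10)
  Stage 1: F_1 = 10^(1.75/10) = 1.496, G_1 = 10^(−1.75/10) = 0.6683
  Stage 2: F_2 = 10^(7.01/10) = 5.023, G_2 = 10^(−7.01/10) = 0.1991
  Stage 3: F_3 = 10^(0.773/10) = 1.195, G_3 = 10^(16.3/10) = 42.66
Friis cascade:
  F = 1.496 + (5.023 − 1)/0.6683 + (1.195 − 1)/0.1330 = 8.980
NF = 10 log₁₀(8.980) = 9.53 dB

9.53 dB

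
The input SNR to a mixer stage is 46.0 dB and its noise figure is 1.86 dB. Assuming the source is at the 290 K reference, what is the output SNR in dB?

44.14 dB

By definition F = SNR_in/SNR_out, so in dB: SNR_out = SNR_in − NF
SNR_out = 46.0 − 1.86 = 44.14 dB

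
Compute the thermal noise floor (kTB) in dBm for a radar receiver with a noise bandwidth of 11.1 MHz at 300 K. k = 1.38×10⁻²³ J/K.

P_n = kTB = 1.38×10⁻²³ × 300 × 1.11×10⁷ = 4.60×10⁻¹⁴ W
In dBm: 10 log₁₀(4.60×10⁻¹⁴ / 10⁻³) = −103.4 dBm

−103.4 dBm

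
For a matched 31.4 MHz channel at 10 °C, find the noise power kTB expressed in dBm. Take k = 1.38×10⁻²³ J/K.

−99.1 dBm

T = 10 °C + 273.15 = 283.15 K
P_n = kTB = 1.38×10⁻²³ × 283.15 × 3.14×10⁷ = 1.23×10⁻¹³ W
In dBm: 10 log₁₀(1.23×10⁻¹³ / 10⁻³) = −99.1 dBm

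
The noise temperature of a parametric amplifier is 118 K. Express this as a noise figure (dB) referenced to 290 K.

1.48 dB

F = 1 + T_e/T₀ = 1 + 118/290 = 1.4069
NF = 10 log₁₀(1.4069) = 1.48 dB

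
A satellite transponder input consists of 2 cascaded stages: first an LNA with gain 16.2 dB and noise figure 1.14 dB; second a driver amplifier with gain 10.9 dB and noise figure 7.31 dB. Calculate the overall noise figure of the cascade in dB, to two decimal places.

Convert to linear (a loss of L dB is a gain of −L dB): F_i = 10^(NF_i/10), G_i = 10^(G_i,dB/10)
  Stage 1: F_1 = 10^(1.14/10) = 1.300, G_1 = 10^(16.2/10) = 41.69
  Stage 2: F_2 = 10^(7.31/10) = 5.383, G_2 = 10^(10.9/10) = 12.30
Friis cascade:
  F = 1.300 + (5.383 − 1)/41.69 = 1.405
NF = 10 log₁₀(1.405) = 1.48 dB

1.48 dB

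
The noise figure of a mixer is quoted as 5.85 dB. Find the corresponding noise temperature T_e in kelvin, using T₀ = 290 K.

825 K

F = 10^(5.85/10) = 3.84592
T_e = (F − 1)·T₀ = (3.84592 − 1) × 290 = 825 K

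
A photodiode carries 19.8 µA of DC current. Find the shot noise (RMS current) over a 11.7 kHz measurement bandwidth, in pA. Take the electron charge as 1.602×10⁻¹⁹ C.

I_n = √(2qI·B)
2qI·B = 2 × 1.602×10⁻¹⁹ × 1.98×10⁻⁵ × 1.17×10⁴ = 7.42×10⁻²⁰ A²
I_n = √(7.42×10⁻²⁰) = 2.72×10⁻¹⁰ A = 272 pA

272 pA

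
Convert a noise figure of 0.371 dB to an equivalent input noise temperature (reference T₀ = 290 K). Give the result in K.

25.9 K

F = 10^(0.371/10) = 1.08918
T_e = (F − 1)·T₀ = (1.08918 − 1) × 290 = 25.9 K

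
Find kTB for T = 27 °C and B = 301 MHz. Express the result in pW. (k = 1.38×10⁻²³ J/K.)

1.25 pW

T = 27 °C + 273.15 = 300.15 K
P_n = kTB = 1.38×10⁻²³ × 300.15 × 3.01×10⁸ = 1.25×10⁻¹² W = 1.25 pW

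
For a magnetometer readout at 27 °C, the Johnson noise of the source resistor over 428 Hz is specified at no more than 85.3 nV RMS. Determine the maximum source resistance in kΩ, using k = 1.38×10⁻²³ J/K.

1.03 kΩ

T = 27 °C + 273.15 = 300.15 K
Johnson–Nyquist: V_n = √(4kTRB) ⇒ R = V_n² / (4kTB)
4kTB = 4 × 1.38×10⁻²³ × 300.15 × 4.28×10² = 7.09×10⁻¹⁸
R = (8.53×10⁻⁸)² / 7.09×10⁻¹⁸ = 1.03×10³ Ω = 1.03 kΩ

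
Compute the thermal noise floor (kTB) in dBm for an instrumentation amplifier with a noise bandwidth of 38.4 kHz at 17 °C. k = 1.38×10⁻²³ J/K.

T = 17 °C + 273.15 = 290.15 K
P_n = kTB = 1.38×10⁻²³ × 290.15 × 3.84×10⁴ = 1.54×10⁻¹⁶ W
In dBm: 10 log₁₀(1.54×10⁻¹⁶ / 10⁻³) = −128.1 dBm

−128.1 dBm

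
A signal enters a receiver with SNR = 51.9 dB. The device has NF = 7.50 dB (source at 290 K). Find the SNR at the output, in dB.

44.40 dB

By definition F = SNR_in/SNR_out, so in dB: SNR_out = SNR_in − NF
SNR_out = 51.9 − 7.50 = 44.40 dB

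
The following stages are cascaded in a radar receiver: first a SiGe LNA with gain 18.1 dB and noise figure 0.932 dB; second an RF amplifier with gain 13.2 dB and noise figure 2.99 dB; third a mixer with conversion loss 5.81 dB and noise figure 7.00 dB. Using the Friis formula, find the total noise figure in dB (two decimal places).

Convert to linear (a loss of L dB is a gain of −L dB): F_i = 10^(NF_i/10), G_i = 10^(G_i,dB/10)
  Stage 1: F_1 = 10^(0.932/10) = 1.239, G_1 = 10^(18.1/10) = 64.57
  Stage 2: F_2 = 10^(2.99/10) = 1.991, G_2 = 10^(13.2/10) = 20.89
  Stage 3: F_3 = 10^(7.00/10) = 5.012, G_3 = 10^(−5.81/10) = 0.2624
Friis cascade:
  F = 1.239 + (1.991 − 1)/64.57 + (5.012 − 1)/1349 = 1.258
NF = 10 log₁₀(1.258) = 1.00 dB

1.00 dB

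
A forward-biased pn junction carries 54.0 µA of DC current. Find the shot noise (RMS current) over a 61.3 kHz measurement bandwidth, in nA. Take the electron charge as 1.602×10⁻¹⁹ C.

1.03 nA

I_n = √(2qI·B)
2qI·B = 2 × 1.602×10⁻¹⁹ × 5.40×10⁻⁵ × 6.13×10⁴ = 1.06×10⁻¹⁸ A²
I_n = √(1.06×10⁻¹⁸) = 1.03×10⁻⁹ A = 1.03 nA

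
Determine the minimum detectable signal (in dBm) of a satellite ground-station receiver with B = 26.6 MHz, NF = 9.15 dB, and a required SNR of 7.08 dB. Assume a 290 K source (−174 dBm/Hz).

−83.5 dBm

Sensitivity = −174 + 10 log₁₀(B) + NF + SNR_min
= −174 + 74.25 + 9.15 + 7.08
= −83.52 dBm → −83.5 dBm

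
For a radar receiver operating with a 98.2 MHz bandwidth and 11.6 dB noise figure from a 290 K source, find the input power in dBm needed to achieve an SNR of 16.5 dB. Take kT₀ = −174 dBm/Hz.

−66.0 dBm

Sensitivity = −174 + 10 log₁₀(B) + NF + SNR_min
= −174 + 79.92 + 11.6 + 16.5
= −65.98 dBm → −66.0 dBm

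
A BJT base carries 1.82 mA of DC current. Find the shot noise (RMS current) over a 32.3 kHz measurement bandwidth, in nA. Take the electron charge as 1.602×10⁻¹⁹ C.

4.34 nA

I_n = √(2qI·B)
2qI·B = 2 × 1.602×10⁻¹⁹ × 1.82×10⁻³ × 3.23×10⁴ = 1.88×10⁻¹⁷ A²
I_n = √(1.88×10⁻¹⁷) = 4.34×10⁻⁹ A = 4.34 nA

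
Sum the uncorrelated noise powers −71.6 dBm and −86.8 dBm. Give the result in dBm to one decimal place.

−71.5 dBm

Convert to linear, add, convert back:
P₁ = 6.92×10⁻¹¹ W, P₂ = 2.09×10⁻¹² W
P_tot = 7.13×10⁻¹¹ W → 10 log₁₀(P_tot / 10⁻³) = −71.5 dBm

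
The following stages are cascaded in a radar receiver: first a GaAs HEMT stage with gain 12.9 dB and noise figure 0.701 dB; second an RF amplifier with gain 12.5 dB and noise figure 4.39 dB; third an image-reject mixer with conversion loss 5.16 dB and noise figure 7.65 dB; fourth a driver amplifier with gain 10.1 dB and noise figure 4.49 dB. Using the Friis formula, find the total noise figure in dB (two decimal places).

1.13 dB

Convert to linear (a loss of L dB is a gain of −L dB): F_i = 10^(NF_i/10), G_i = 10^(G_i,dB/10)
  Stage 1: F_1 = 10^(0.701/10) = 1.175, G_1 = 10^(12.9/10) = 19.50
  Stage 2: F_2 = 10^(4.39/10) = 2.748, G_2 = 10^(12.5/10) = 17.78
  Stage 3: F_3 = 10^(7.65/10) = 5.821, G_3 = 10^(−5.16/10) = 0.3048
  Stage 4: F_4 = 10^(4.49/10) = 2.812, G_4 = 10^(10.1/10) = 10.23
Friis cascade:
  F = 1.175 + (2.748 − 1)/19.50 + (5.821 − 1)/346.7 + (2.812 − 1)/105.7 = 1.296
NF = 10 log₁₀(1.296) = 1.13 dB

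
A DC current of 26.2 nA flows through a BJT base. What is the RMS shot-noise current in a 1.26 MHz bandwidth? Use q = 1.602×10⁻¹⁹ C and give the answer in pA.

I_n = √(2qI·B)
2qI·B = 2 × 1.602×10⁻¹⁹ × 2.62×10⁻⁸ × 1.26×10⁶ = 1.06×10⁻²⁰ A²
I_n = √(1.06×10⁻²⁰) = 1.03×10⁻¹⁰ A = 103 pA

103 pA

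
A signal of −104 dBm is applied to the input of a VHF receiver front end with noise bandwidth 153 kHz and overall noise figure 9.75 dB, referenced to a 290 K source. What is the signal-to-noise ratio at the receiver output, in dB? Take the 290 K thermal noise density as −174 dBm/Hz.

Noise floor: N = −174 + 10 log₁₀(B) + NF
10 log₁₀(1.53×10⁵) = 51.85 dB
N = −174 + 51.85 + 9.75 = −112.40 dBm
SNR = P_sig − N = −104 − (−112.40) = 8.40 dB → 8.4 dB

8.4 dB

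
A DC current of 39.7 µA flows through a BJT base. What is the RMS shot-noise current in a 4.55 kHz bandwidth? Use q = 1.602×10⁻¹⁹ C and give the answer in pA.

241 pA

I_n = √(2qI·B)
2qI·B = 2 × 1.602×10⁻¹⁹ × 3.97×10⁻⁵ × 4.55×10³ = 5.79×10⁻²⁰ A²
I_n = √(5.79×10⁻²⁰) = 2.41×10⁻¹⁰ A = 241 pA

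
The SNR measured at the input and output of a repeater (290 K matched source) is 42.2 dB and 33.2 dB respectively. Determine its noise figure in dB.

9.0 dB

NF (dB) = SNR_in(dB) − SNR_out(dB) when the source is at T₀
NF = 42.2 − 33.2 = 9.0 dB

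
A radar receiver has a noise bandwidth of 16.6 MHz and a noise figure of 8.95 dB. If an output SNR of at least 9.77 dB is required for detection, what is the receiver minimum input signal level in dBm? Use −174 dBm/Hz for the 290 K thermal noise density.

Sensitivity = −174 + 10 log₁₀(B) + NF + SNR_min
= −174 + 72.2 + 8.95 + 9.77
= −83.08 dBm → −83.1 dBm

−83.1 dBm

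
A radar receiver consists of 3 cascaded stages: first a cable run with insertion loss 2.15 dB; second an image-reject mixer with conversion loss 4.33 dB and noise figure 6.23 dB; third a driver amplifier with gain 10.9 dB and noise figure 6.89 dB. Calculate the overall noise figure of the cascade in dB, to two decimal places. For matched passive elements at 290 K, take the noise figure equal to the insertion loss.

Convert to linear (a loss of L dB is a gain of −L dB): F_i = 10^(NF_i/10), G_i = 10^(G_i,dB/10)
  Stage 1: F_1 = 10^(2.15/10) = 1.641, G_1 = 10^(−2.15/10) = 0.6095
  Stage 2: F_2 = 10^(6.23/10) = 4.198, G_2 = 10^(−4.33/10) = 0.3690
  Stage 3: F_3 = 10^(6.89/10) = 4.887, G_3 = 10^(10.9/10) = 12.30
Friis cascade:
  F = 1.641 + (4.198 − 1)/0.6095 + (4.887 − 1)/0.2249 = 24.17
NF = 10 log₁₀(24.17) = 13.83 dB

13.83 dB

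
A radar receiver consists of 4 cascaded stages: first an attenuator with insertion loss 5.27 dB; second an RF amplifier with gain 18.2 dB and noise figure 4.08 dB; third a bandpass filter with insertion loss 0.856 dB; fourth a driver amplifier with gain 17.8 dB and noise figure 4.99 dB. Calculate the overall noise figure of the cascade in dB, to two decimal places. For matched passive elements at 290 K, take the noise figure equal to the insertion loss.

9.42 dB

Convert to linear (a loss of L dB is a gain of −L dB): F_i = 10^(NF_i/10), G_i = 10^(G_i,dB/10)
  Stage 1: F_1 = 10^(5.27/10) = 3.365, G_1 = 10^(−5.27/10) = 0.2972
  Stage 2: F_2 = 10^(4.08/10) = 2.559, G_2 = 10^(18.2/10) = 66.07
  Stage 3: F_3 = 10^(0.856/10) = 1.218, G_3 = 10^(−0.856/10) = 0.8211
  Stage 4: F_4 = 10^(4.99/10) = 3.155, G_4 = 10^(17.8/10) = 60.26
Friis cascade:
  F = 3.365 + (2.559 − 1)/0.2972 + (1.218 − 1)/19.63 + (3.155 − 1)/16.12 = 8.755
NF = 10 log₁₀(8.755) = 9.42 dB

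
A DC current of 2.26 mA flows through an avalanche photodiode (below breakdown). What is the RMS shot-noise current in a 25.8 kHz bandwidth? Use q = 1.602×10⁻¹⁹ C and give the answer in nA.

4.32 nA

I_n = √(2qI·B)
2qI·B = 2 × 1.602×10⁻¹⁹ × 2.26×10⁻³ × 2.58×10⁴ = 1.87×10⁻¹⁷ A²
I_n = √(1.87×10⁻¹⁷) = 4.32×10⁻⁹ A = 4.32 nA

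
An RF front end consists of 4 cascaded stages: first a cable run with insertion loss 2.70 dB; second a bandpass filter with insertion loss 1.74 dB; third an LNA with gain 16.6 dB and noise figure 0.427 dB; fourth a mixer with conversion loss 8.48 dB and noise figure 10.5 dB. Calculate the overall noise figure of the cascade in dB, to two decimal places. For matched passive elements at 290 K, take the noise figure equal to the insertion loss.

5.67 dB

Convert to linear (a loss of L dB is a gain of −L dB): F_i = 10^(NF_i/10), G_i = 10^(G_i,dB/10)
  Stage 1: F_1 = 10^(2.70/10) = 1.862, G_1 = 10^(−2.70/10) = 0.5370
  Stage 2: F_2 = 10^(1.74/10) = 1.493, G_2 = 10^(−1.74/10) = 0.6699
  Stage 3: F_3 = 10^(0.427/10) = 1.103, G_3 = 10^(16.6/10) = 45.71
  Stage 4: F_4 = 10^(10.5/10) = 11.22, G_4 = 10^(−8.48/10) = 0.1419
Friis cascade:
  F = 1.862 + (1.493 − 1)/0.5370 + (1.103 − 1)/0.3597 + (11.22 − 1)/16.44 = 3.688
NF = 10 log₁₀(3.688) = 5.67 dB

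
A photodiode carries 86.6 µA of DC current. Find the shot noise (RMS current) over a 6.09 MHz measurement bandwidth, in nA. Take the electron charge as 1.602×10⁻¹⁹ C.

I_n = √(2qI·B)
2qI·B = 2 × 1.602×10⁻¹⁹ × 8.66×10⁻⁵ × 6.09×10⁶ = 1.69×10⁻¹⁶ A²
I_n = √(1.69×10⁻¹⁶) = 1.30×10⁻⁸ A = 13.0 nA

13.0 nA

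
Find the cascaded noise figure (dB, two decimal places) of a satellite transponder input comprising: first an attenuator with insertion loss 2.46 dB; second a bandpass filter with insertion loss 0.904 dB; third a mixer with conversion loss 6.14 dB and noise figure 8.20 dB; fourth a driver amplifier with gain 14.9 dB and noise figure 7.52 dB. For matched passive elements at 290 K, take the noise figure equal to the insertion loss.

17.47 dB

Convert to linear (a loss of L dB is a gain of −L dB): F_i = 10^(NF_i/10), G_i = 10^(G_i,dB/10)
  Stage 1: F_1 = 10^(2.46/10) = 1.762, G_1 = 10^(−2.46/10) = 0.5675
  Stage 2: F_2 = 10^(0.904/10) = 1.231, G_2 = 10^(−0.904/10) = 0.8121
  Stage 3: F_3 = 10^(8.20/10) = 6.607, G_3 = 10^(−6.14/10) = 0.2432
  Stage 4: F_4 = 10^(7.52/10) = 5.649, G_4 = 10^(14.9/10) = 30.90
Friis cascade:
  F = 1.762 + (1.231 − 1)/0.5675 + (6.607 − 1)/0.4609 + (5.649 − 1)/0.1121 = 55.81
NF = 10 log₁₀(55.81) = 17.47 dB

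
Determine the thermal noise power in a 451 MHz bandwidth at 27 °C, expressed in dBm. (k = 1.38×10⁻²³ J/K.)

−87.3 dBm

T = 27 °C + 273.15 = 300.15 K
P_n = kTB = 1.38×10⁻²³ × 300.15 × 4.51×10⁸ = 1.87×10⁻¹² W
In dBm: 10 log₁₀(1.87×10⁻¹² / 10⁻³) = −87.3 dBm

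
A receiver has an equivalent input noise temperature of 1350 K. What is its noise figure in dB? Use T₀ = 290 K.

F = 1 + T_e/T₀ = 1 + 1350/290 = 5.65517
NF = 10 log₁₀(5.65517) = 7.52 dB

7.52 dB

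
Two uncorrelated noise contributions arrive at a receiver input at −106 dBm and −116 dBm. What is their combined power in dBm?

−105.6 dBm

Convert to linear, add, convert back:
P₁ = 2.51×10⁻¹⁴ W, P₂ = 2.51×10⁻¹⁵ W
P_tot = 2.76×10⁻¹⁴ W → 10 log₁₀(P_tot / 10⁻³) = −105.6 dBm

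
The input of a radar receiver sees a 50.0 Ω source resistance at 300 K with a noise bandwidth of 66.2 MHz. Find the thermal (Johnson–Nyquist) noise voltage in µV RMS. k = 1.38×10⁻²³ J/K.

7.40 µV

V_n = √(4kTRB)
4kTRB = 4 × 1.38×10⁻²³ × 300 × 5.00×10¹ × 6.62×10⁷ = 5.48×10⁻¹¹ V²
V_n = √(5.48×10⁻¹¹) = 7.40×10⁻⁶ V = 7.40 µV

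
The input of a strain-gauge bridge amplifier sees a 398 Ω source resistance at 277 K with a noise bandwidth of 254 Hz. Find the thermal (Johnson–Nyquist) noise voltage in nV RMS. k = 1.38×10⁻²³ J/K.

V_n = √(4kTRB)
4kTRB = 4 × 1.38×10⁻²³ × 277 × 3.98×10² × 2.54×10² = 1.55×10⁻¹⁵ V²
V_n = √(1.55×10⁻¹⁵) = 3.93×10⁻⁸ V = 39.3 nV

39.3 nV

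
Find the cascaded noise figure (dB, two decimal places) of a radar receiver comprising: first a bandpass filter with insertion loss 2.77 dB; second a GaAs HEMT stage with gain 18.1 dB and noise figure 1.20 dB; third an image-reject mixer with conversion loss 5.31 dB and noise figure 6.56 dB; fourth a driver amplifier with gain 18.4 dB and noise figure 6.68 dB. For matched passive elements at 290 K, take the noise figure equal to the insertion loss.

4.72 dB

Convert to linear (a loss of L dB is a gain of −L dB): F_i = 10^(NF_i/10), G_i = 10^(G_i,dB/10)
  Stage 1: F_1 = 10^(2.77/10) = 1.892, G_1 = 10^(−2.77/10) = 0.5284
  Stage 2: F_2 = 10^(1.20/10) = 1.318, G_2 = 10^(18.1/10) = 64.57
  Stage 3: F_3 = 10^(6.56/10) = 4.529, G_3 = 10^(−5.31/10) = 0.2944
  Stage 4: F_4 = 10^(6.68/10) = 4.656, G_4 = 10^(18.4/10) = 69.18
Friis cascade:
  F = 1.892 + (1.318 − 1)/0.5284 + (4.529 − 1)/34.12 + (4.656 − 1)/10.05 = 2.962
NF = 10 log₁₀(2.962) = 4.72 dB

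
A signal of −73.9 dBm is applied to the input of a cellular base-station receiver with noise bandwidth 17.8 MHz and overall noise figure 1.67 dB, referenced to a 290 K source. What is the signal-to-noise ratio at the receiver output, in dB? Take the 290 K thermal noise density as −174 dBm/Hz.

25.9 dB

Noise floor: N = −174 + 10 log₁₀(B) + NF
10 log₁₀(1.78×10⁷) = 72.5 dB
N = −174 + 72.5 + 1.67 = −99.83 dBm
SNR = P_sig − N = −73.9 − (−99.83) = 25.93 dB → 25.9 dB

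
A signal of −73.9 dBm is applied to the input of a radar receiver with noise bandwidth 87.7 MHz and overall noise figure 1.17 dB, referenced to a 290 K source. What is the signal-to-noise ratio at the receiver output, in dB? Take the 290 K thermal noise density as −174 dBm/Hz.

19.5 dB

Noise floor: N = −174 + 10 log₁₀(B) + NF
10 log₁₀(8.77×10⁷) = 79.43 dB
N = −174 + 79.43 + 1.17 = −93.40 dBm
SNR = P_sig − N = −73.9 − (−93.40) = 19.50 dB → 19.5 dB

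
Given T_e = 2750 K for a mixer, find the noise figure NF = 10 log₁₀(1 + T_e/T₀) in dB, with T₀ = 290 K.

10.20 dB

F = 1 + T_e/T₀ = 1 + 2750/290 = 10.4828
NF = 10 log₁₀(10.4828) = 10.20 dB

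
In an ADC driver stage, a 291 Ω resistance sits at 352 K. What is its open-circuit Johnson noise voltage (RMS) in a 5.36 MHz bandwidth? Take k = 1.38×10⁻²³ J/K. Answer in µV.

V_n = √(4kTRB)
4kTRB = 4 × 1.38×10⁻²³ × 352 × 2.91×10² × 5.36×10⁶ = 3.03×10⁻¹¹ V²
V_n = √(3.03×10⁻¹¹) = 5.51×10⁻⁶ V = 5.51 µV

5.51 µV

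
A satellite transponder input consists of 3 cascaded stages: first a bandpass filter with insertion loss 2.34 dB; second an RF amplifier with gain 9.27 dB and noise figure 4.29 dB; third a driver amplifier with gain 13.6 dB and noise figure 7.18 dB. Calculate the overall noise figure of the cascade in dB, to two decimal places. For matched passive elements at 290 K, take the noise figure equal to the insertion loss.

Convert to linear (a loss of L dB is a gain of −L dB): F_i = 10^(NF_i/10), G_i = 10^(G_i,dB/10)
  Stage 1: F_1 = 10^(2.34/10) = 1.714, G_1 = 10^(−2.34/10) = 0.5834
  Stage 2: F_2 = 10^(4.29/10) = 2.685, G_2 = 10^(9.27/10) = 8.453
  Stage 3: F_3 = 10^(7.18/10) = 5.224, G_3 = 10^(13.6/10) = 22.91
Friis cascade:
  F = 1.714 + (2.685 − 1)/0.5834 + (5.224 − 1)/4.932 = 5.459
NF = 10 log₁₀(5.459) = 7.37 dB

7.37 dB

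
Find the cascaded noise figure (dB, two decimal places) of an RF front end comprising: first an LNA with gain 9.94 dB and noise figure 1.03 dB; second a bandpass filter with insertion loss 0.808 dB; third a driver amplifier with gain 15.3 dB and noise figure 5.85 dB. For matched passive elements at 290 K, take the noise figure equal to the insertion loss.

2.14 dB

Convert to linear (a loss of L dB is a gain of −L dB): F_i = 10^(NF_i/10), G_i = 10^(G_i,dB/10)
  Stage 1: F_1 = 10^(1.03/10) = 1.268, G_1 = 10^(9.94/10) = 9.863
  Stage 2: F_2 = 10^(0.808/10) = 1.204, G_2 = 10^(−0.808/10) = 0.8302
  Stage 3: F_3 = 10^(5.85/10) = 3.846, G_3 = 10^(15.3/10) = 33.88
Friis cascade:
  F = 1.268 + (1.204 − 1)/9.863 + (3.846 − 1)/8.188 = 1.636
NF = 10 log₁₀(1.636) = 2.14 dB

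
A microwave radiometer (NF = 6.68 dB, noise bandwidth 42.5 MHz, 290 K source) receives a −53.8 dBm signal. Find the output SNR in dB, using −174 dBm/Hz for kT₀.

Noise floor: N = −174 + 10 log₁₀(B) + NF
10 log₁₀(4.25×10⁷) = 76.28 dB
N = −174 + 76.28 + 6.68 = −91.04 dBm
SNR = P_sig − N = −53.8 − (−91.04) = 37.24 dB → 37.2 dB

37.2 dB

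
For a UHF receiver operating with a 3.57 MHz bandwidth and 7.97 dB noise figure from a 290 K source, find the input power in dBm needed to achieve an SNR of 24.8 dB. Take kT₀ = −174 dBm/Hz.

−75.7 dBm

Sensitivity = −174 + 10 log₁₀(B) + NF + SNR_min
= −174 + 65.53 + 7.97 + 24.8
= −75.70 dBm → −75.7 dBm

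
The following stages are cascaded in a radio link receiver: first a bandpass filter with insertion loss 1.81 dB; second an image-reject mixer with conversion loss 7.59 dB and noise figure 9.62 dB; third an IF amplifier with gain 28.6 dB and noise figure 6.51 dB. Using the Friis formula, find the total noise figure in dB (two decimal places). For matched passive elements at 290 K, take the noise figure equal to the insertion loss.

Convert to linear (a loss of L dB is a gain of −L dB): F_i = 10^(NF_i/10), G_i = 10^(G_i,dB/10)
  Stage 1: F_1 = 10^(1.81/10) = 1.517, G_1 = 10^(−1.81/10) = 0.6592
  Stage 2: F_2 = 10^(9.62/10) = 9.162, G_2 = 10^(−7.59/10) = 0.1742
  Stage 3: F_3 = 10^(6.51/10) = 4.477, G_3 = 10^(28.6/10) = 724.4
Friis cascade:
  F = 1.517 + (9.162 − 1)/0.6592 + (4.477 − 1)/0.1148 = 44.18
NF = 10 log₁₀(44.18) = 16.45 dB

16.45 dB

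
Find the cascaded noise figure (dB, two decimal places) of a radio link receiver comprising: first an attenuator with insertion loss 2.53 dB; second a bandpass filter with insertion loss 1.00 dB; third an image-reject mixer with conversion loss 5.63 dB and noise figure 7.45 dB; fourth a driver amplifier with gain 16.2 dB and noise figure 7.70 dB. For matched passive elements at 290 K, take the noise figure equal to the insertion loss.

Convert to linear (a loss of L dB is a gain of −L dB): F_i = 10^(NF_i/10), G_i = 10^(G_i,dB/10)
  Stage 1: F_1 = 10^(2.53/10) = 1.791, G_1 = 10^(−2.53/10) = 0.5585
  Stage 2: F_2 = 10^(1.00/10) = 1.259, G_2 = 10^(−1.00/10) = 0.7943
  Stage 3: F_3 = 10^(7.45/10) = 5.559, G_3 = 10^(−5.63/10) = 0.2735
  Stage 4: F_4 = 10^(7.70/10) = 5.888, G_4 = 10^(16.2/10) = 41.69
Friis cascade:
  F = 1.791 + (1.259 − 1)/0.5585 + (5.559 − 1)/0.4436 + (5.888 − 1)/0.1213 = 52.82
NF = 10 log₁₀(52.82) = 17.23 dB

17.23 dB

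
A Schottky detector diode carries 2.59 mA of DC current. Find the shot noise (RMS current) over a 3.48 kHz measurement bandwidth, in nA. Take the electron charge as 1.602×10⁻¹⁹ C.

I_n = √(2qI·B)
2qI·B = 2 × 1.602×10⁻¹⁹ × 2.59×10⁻³ × 3.48×10³ = 2.89×10⁻¹⁸ A²
I_n = √(2.89×10⁻¹⁸) = 1.70×10⁻⁹ A = 1.70 nA

1.70 nA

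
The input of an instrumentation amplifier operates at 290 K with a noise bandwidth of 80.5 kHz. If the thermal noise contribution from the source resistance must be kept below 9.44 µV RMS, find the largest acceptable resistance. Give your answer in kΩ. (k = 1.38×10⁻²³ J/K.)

69.2 kΩ

Johnson–Nyquist: V_n = √(4kTRB) ⇒ R = V_n² / (4kTB)
4kTB = 4 × 1.38×10⁻²³ × 290 × 8.05×10⁴ = 1.29×10⁻¹⁵
R = (9.44×10⁻⁶)² / 1.29×10⁻¹⁵ = 6.92×10⁴ Ω = 69.2 kΩ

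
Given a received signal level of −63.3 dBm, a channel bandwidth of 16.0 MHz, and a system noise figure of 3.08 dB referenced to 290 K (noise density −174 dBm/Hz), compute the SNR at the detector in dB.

Noise floor: N = −174 + 10 log₁₀(B) + NF
10 log₁₀(1.60×10⁷) = 72.04 dB
N = −174 + 72.04 + 3.08 = −98.88 dBm
SNR = P_sig − N = −63.3 − (−98.88) = 35.58 dB → 35.6 dB

35.6 dB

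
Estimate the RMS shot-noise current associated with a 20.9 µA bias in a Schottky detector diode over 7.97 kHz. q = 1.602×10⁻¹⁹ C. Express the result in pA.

231 pA

I_n = √(2qI·B)
2qI·B = 2 × 1.602×10⁻¹⁹ × 2.09×10⁻⁵ × 7.97×10³ = 5.34×10⁻²⁰ A²
I_n = √(5.34×10⁻²⁰) = 2.31×10⁻¹⁰ A = 231 pA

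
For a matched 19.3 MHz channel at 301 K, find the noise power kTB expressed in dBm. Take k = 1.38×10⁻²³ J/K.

−101.0 dBm

P_n = kTB = 1.38×10⁻²³ × 301 × 1.93×10⁷ = 8.02×10⁻¹⁴ W
In dBm: 10 log₁₀(8.02×10⁻¹⁴ / 10⁻³) = −101.0 dBm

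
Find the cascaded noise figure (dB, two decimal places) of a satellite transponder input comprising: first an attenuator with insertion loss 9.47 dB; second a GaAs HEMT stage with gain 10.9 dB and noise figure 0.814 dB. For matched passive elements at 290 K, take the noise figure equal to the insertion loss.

10.28 dB

Convert to linear (a loss of L dB is a gain of −L dB): F_i = 10^(NF_i/10), G_i = 10^(G_i,dB/10)
  Stage 1: F_1 = 10^(9.47/10) = 8.851, G_1 = 10^(−9.47/10) = 0.1130
  Stage 2: F_2 = 10^(0.814/10) = 1.206, G_2 = 10^(10.9/10) = 12.30
Friis cascade:
  F = 8.851 + (1.206 − 1)/0.1130 = 10.68
NF = 10 log₁₀(10.68) = 10.28 dB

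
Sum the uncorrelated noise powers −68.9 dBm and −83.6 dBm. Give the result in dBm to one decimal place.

−68.8 dBm

Convert to linear, add, convert back:
P₁ = 1.29×10⁻¹⁰ W, P₂ = 4.37×10⁻¹² W
P_tot = 1.33×10⁻¹⁰ W → 10 log₁₀(P_tot / 10⁻³) = −68.8 dBm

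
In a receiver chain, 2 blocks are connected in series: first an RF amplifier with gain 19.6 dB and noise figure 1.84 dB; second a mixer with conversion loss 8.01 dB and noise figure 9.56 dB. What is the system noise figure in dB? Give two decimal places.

2.08 dB

Convert to linear (a loss of L dB is a gain of −L dB): F_i = 10^(NF_i/10), G_i = 10^(G_i,dB/10)
  Stage 1: F_1 = 10^(1.84/10) = 1.528, G_1 = 10^(19.6/10) = 91.20
  Stage 2: F_2 = 10^(9.56/10) = 9.036, G_2 = 10^(−8.01/10) = 0.1581
Friis cascade:
  F = 1.528 + (9.036 − 1)/91.20 = 1.616
NF = 10 log₁₀(1.616) = 2.08 dB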